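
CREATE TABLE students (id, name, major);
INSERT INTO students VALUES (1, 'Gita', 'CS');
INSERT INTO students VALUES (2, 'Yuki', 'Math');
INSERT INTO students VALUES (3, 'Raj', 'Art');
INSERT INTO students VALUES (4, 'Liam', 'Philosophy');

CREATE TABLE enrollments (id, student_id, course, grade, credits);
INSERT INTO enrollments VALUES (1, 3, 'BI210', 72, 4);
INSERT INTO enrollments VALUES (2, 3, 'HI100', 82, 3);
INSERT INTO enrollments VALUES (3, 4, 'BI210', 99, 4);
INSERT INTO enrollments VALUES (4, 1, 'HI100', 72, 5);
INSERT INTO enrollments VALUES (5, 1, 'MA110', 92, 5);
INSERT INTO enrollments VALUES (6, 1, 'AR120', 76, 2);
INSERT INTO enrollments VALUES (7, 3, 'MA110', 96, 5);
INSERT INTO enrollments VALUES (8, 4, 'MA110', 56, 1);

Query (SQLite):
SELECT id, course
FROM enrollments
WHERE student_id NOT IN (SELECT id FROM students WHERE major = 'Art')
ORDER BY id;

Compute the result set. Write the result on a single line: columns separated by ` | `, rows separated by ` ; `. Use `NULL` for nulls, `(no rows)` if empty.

3 | BI210 ; 4 | HI100 ; 5 | MA110 ; 6 | AR120 ; 8 | MA110

Inner query: students.id where major = 'Art'.
Outer: keep enrollments rows whose student_id is not in that set.
Inner query → {3}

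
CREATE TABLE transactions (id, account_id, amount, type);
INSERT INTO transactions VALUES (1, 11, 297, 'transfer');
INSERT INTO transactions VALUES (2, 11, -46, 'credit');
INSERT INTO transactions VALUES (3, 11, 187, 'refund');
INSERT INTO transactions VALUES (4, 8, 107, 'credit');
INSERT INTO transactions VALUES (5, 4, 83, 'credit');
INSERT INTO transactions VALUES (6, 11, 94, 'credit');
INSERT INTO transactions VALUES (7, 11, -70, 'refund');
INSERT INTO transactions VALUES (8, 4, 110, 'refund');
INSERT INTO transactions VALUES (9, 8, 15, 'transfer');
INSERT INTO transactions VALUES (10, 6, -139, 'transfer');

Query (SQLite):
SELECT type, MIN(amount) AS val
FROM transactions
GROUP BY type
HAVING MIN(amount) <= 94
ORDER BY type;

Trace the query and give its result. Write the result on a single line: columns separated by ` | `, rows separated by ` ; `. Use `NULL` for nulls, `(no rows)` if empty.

credit | -46 ; refund | -70 ; transfer | -139

Partition transactions by type; compute MIN(amount) within each group.
HAVING: keep groups where MIN(amount) <= 94.
  credit: ids {2, 4, 5, 6} → MIN(amount)=-46
  refund: ids {3, 7, 8} → MIN(amount)=-70
  transfer: ids {1, 9, 10} → MIN(amount)=-139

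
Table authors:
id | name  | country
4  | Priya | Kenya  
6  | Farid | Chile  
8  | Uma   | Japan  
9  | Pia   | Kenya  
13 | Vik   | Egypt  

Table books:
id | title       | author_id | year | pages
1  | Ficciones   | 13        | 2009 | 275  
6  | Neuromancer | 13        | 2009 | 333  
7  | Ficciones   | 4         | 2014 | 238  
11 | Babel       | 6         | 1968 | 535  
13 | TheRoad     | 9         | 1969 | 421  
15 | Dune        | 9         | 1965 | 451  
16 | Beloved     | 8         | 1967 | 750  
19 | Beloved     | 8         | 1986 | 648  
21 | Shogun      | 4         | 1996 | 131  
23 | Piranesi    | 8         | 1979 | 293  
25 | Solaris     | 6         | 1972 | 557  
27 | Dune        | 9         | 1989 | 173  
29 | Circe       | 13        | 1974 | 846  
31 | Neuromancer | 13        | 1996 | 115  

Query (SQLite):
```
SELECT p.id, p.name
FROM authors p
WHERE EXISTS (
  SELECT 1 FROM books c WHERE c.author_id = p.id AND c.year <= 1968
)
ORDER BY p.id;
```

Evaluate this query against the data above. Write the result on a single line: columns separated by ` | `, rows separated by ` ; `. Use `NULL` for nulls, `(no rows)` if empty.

6 | Farid ; 8 | Uma ; 9 | Pia

For each authors row, check whether any books with matching author_id has year <= 1968.
Keep rows where that is true.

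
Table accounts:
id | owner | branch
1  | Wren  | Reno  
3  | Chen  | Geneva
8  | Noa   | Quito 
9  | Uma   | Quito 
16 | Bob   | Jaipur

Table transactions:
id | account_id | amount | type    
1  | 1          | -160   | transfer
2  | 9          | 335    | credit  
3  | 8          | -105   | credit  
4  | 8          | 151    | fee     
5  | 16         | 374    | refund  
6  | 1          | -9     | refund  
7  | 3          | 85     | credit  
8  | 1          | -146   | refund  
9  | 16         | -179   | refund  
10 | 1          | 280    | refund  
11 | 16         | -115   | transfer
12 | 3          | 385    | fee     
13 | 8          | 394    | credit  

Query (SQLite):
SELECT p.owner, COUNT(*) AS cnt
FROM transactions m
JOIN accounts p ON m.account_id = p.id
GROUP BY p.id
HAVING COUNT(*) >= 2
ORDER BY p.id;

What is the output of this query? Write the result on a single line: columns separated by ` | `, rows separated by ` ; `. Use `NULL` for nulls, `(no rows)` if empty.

Wren | 4 ; Chen | 2 ; Noa | 3 ; Bob | 3

Join each transactions row to its accounts via account_id.
Group joined rows by accounts.id; compute COUNT(*) per group.
HAVING: keep groups with count ≥ 2.
  1: ids {1, 6, 8, 10} → COUNT(*)=4
  3: ids {7, 12} → COUNT(*)=2
  8: ids {3, 4, 13} → COUNT(*)=3
  9: ids {2} → COUNT(*)=1
  16: ids {5, 9, 11} → COUNT(*)=3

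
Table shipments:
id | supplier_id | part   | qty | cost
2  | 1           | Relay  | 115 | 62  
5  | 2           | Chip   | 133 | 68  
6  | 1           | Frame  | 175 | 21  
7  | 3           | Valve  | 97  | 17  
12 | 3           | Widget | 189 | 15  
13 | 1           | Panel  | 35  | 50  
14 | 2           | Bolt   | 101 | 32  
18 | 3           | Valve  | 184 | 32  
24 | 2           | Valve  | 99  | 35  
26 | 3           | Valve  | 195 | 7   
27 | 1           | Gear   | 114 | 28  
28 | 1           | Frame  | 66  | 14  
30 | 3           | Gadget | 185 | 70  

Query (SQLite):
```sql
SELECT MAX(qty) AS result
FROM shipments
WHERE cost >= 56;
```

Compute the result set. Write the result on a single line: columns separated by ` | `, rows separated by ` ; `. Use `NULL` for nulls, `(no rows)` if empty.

185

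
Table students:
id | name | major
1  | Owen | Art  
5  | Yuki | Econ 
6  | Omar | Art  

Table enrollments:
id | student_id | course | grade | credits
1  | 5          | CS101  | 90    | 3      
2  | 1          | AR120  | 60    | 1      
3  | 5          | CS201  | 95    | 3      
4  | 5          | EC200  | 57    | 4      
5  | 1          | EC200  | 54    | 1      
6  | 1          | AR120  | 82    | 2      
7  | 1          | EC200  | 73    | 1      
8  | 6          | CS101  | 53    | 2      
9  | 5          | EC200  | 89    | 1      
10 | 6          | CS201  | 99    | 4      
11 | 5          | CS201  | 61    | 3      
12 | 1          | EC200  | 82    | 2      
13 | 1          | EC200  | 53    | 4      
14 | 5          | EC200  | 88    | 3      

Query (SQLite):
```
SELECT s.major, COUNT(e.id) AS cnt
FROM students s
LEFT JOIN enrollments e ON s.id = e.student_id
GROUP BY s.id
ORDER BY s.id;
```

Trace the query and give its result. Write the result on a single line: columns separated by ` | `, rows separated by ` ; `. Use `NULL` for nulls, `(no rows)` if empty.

Art | 6 ; Econ | 6 ; Art | 2

LEFT JOIN keeps every students row; unmatched ones get NULL for enrollments columns.
Group by students.id and compute COUNT(e.id). COUNT(col) of an all-NULL group is 0.
  1: ids {2, 5, 6, 7, 12, 13} → COUNT(e.id)=6
  5: ids {1, 3, 4, 9, 11, 14} → COUNT(e.id)=6
  6: ids {8, 10} → COUNT(e.id)=2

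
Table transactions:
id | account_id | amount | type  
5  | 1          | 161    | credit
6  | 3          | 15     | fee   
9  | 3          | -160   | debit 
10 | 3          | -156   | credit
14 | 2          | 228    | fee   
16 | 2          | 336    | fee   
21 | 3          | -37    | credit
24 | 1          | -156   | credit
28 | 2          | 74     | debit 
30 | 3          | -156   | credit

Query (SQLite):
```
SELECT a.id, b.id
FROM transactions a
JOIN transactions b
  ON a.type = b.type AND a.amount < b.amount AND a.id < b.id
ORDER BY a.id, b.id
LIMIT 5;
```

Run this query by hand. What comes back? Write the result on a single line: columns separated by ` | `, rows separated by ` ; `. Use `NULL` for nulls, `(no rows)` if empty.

6 | 14 ; 6 | 16 ; 9 | 28 ; 10 | 21 ; 14 | 16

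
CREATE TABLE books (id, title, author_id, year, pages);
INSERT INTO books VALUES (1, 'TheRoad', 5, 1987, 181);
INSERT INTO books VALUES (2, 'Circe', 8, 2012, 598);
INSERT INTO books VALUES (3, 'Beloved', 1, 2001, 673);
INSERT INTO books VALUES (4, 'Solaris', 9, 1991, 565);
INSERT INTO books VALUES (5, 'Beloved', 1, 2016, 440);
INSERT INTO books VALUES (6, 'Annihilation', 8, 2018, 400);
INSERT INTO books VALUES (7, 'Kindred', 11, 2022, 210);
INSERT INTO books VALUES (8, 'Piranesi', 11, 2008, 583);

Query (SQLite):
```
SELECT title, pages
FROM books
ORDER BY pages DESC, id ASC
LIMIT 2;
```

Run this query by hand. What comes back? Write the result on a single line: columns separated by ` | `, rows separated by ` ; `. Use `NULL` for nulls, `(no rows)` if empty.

Sort by pages desc, tiebreak id asc: (673, id=3), (598, id=2), (583, id=8), (565, id=4), (440, id=5) …. Take first 2.

Beloved | 673 ; Circe | 598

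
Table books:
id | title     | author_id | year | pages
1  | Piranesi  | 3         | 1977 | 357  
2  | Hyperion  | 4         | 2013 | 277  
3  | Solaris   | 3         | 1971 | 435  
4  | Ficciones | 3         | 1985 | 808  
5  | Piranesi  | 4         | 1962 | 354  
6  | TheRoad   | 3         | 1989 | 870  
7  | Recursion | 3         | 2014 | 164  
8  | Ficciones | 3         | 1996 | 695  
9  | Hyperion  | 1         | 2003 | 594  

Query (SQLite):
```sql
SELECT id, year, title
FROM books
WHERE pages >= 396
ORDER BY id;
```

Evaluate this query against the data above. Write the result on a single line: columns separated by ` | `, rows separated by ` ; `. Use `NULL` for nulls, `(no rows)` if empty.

3 | 1971 | Solaris ; 4 | 1985 | Ficciones ; 6 | 1989 | TheRoad ; 8 | 1996 | Ficciones ; 9 | 2003 | Hyperion

pages >= 396: ids {3, 4, 6, 8, 9}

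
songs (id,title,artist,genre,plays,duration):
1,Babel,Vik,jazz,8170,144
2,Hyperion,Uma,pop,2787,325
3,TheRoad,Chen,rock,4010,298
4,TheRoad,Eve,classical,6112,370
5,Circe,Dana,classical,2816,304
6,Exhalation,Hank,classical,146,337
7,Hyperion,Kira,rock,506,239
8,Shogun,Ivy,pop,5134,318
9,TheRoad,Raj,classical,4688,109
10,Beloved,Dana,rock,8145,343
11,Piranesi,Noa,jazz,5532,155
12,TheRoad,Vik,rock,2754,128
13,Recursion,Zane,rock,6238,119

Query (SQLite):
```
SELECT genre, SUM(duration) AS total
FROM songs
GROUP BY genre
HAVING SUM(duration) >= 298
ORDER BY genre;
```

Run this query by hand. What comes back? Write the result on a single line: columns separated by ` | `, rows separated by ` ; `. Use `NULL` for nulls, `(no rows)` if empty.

classical | 1120 ; jazz | 299 ; pop | 643 ; rock | 1127

Partition songs by genre; compute SUM(duration) within each group.
HAVING: keep groups where SUM(duration) >= 298.
  classical: ids {4, 5, 6, 9} → SUM(duration)=1120
  jazz: ids {1, 11} → SUM(duration)=299
  pop: ids {2, 8} → SUM(duration)=643
  rock: ids {3, 7, 10, 12, 13} → SUM(duration)=1127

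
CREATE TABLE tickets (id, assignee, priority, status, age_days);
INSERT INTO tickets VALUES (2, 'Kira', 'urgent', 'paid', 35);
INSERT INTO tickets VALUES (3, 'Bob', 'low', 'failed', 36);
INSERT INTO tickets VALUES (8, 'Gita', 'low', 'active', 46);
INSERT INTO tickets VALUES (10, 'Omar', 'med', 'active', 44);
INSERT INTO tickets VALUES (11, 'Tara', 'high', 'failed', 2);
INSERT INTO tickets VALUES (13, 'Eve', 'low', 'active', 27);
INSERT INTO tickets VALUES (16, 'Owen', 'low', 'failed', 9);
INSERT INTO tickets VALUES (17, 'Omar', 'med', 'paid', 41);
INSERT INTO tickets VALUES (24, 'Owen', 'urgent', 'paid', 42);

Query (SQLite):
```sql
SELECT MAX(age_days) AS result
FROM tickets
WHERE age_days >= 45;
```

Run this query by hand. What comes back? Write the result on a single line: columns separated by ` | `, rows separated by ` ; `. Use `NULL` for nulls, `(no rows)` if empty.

46

Rows where age_days >= 45 → age_days values: [46].
MAX of non-NULL values = 46.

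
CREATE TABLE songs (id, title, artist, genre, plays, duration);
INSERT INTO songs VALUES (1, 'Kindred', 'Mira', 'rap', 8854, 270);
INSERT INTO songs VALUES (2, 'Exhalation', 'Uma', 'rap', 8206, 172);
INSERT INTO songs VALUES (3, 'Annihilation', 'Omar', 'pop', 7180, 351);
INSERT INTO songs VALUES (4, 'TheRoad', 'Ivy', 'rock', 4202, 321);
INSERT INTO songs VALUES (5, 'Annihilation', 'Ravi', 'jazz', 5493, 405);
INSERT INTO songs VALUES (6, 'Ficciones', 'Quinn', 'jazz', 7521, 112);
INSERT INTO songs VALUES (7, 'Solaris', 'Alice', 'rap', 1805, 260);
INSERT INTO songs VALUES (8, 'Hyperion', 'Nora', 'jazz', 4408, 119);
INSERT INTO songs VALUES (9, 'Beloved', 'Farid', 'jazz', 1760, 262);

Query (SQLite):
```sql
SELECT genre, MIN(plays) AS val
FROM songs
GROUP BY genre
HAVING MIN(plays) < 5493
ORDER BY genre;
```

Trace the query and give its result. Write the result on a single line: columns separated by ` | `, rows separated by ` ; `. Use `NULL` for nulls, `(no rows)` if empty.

jazz | 1760 ; rap | 1805 ; rock | 4202

Partition songs by genre; compute MIN(plays) within each group.
HAVING: keep groups where MIN(plays) < 5493.
  jazz: ids {5, 6, 8, 9} → MIN(plays)=1760
  pop: ids {3} → MIN(plays)=7180
  rap: ids {1, 2, 7} → MIN(plays)=1805
  rock: ids {4} → MIN(plays)=4202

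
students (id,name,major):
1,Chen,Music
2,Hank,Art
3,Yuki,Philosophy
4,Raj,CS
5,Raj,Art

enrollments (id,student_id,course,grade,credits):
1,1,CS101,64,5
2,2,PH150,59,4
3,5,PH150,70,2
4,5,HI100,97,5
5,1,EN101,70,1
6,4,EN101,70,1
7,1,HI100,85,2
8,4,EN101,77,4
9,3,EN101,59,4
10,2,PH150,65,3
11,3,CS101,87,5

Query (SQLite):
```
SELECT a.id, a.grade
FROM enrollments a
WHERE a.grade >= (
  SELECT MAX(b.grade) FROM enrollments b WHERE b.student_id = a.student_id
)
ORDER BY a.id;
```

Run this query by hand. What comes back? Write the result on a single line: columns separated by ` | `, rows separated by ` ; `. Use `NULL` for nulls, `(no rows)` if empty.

For each enrollments row a, compute MAX(grade) over rows sharing a.student_id.
Keep row a if a.grade >= that per-group MAX.
  student_id=1: MAX(grade) = 85
  student_id=2: MAX(grade) = 65
  student_id=3: MAX(grade) = 87
  student_id=4: MAX(grade) = 77
  student_id=5: MAX(grade) = 97

4 | 97 ; 7 | 85 ; 8 | 77 ; 10 | 65 ; 11 | 87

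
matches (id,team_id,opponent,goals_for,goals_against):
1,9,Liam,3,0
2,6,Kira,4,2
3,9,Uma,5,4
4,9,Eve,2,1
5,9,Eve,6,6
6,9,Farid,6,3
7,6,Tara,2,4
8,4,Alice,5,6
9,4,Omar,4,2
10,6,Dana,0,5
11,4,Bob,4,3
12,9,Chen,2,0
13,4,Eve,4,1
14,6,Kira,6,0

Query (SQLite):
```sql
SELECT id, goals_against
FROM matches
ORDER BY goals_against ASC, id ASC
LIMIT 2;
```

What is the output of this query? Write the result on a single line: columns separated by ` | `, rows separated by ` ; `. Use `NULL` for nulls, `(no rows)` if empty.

1 | 0 ; 12 | 0

Sort by goals_against asc, tiebreak id asc: (0, id=1), (0, id=12), (0, id=14), (1, id=4), (1, id=13) …. Take first 2.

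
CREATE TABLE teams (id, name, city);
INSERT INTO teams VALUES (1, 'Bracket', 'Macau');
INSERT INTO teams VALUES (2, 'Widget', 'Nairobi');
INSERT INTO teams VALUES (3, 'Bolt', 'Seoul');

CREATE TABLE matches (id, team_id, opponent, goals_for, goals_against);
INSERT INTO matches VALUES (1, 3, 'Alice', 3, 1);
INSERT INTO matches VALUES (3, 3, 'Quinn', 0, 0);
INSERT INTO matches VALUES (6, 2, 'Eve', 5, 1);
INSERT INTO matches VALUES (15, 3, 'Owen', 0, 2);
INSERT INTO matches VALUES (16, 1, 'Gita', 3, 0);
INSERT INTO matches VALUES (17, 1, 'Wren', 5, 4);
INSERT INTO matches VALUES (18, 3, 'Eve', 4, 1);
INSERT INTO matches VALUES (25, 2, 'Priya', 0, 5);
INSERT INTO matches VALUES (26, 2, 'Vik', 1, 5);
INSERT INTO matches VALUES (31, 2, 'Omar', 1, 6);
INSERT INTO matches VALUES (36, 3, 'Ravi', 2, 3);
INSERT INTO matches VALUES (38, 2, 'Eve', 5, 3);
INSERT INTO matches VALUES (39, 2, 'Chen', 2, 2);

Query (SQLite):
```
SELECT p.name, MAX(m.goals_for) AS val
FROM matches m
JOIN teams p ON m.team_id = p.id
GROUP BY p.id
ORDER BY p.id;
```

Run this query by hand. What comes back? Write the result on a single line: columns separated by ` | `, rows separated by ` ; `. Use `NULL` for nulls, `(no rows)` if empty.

Bracket | 5 ; Widget | 5 ; Bolt | 4

Join each matches row to its teams via team_id.
Group joined rows by teams.id; compute MAX(m.goals_for) per group.
  1: ids {16, 17} → MAX(m.goals_for)=5
  2: ids {6, 25, 26, 31, 38, 39} → MAX(m.goals_for)=5
  3: ids {1, 3, 15, 18, 36} → MAX(m.goals_for)=4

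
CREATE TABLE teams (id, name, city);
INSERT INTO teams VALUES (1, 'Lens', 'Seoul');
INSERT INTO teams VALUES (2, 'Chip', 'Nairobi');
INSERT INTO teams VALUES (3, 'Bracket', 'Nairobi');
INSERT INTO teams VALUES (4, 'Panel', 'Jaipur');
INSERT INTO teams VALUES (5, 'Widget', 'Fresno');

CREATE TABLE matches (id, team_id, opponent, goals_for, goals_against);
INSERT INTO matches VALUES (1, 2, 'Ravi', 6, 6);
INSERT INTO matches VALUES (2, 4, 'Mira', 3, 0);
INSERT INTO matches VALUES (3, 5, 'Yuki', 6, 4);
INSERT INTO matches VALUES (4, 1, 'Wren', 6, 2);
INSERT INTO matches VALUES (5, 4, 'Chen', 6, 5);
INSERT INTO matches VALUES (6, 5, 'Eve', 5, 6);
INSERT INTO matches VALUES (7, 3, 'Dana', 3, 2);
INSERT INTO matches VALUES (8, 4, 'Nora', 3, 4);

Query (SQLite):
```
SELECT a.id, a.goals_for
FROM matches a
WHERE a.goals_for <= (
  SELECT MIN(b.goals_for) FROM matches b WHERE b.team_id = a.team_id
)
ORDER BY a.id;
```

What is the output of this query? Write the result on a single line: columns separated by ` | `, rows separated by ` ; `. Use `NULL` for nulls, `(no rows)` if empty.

For each matches row a, compute MIN(goals_for) over rows sharing a.team_id.
Keep row a if a.goals_for <= that per-group MIN.
  team_id=1: MIN(goals_for) = 6
  team_id=2: MIN(goals_for) = 6
  team_id=3: MIN(goals_for) = 3
  team_id=4: MIN(goals_for) = 3
  team_id=5: MIN(goals_for) = 5

1 | 6 ; 2 | 3 ; 4 | 6 ; 6 | 5 ; 7 | 3 ; 8 | 3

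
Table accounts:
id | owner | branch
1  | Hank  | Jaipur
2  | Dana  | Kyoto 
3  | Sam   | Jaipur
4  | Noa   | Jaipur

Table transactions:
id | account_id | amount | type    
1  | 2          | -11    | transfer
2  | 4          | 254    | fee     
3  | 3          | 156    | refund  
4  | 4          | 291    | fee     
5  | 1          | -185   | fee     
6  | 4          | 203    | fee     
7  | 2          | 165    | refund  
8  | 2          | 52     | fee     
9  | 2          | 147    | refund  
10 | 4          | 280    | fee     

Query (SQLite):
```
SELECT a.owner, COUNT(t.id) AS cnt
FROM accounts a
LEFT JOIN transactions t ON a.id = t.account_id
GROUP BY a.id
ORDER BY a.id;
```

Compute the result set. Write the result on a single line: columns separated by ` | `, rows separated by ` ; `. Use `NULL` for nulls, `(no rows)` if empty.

LEFT JOIN keeps every accounts row; unmatched ones get NULL for transactions columns.
Group by accounts.id and compute COUNT(t.id). COUNT(col) of an all-NULL group is 0.
  1: ids {5} → COUNT(t.id)=1
  2: ids {1, 7, 8, 9} → COUNT(t.id)=4
  3: ids {3} → COUNT(t.id)=1
  4: ids {2, 4, 6, 10} → COUNT(t.id)=4

Hank | 1 ; Dana | 4 ; Sam | 1 ; Noa | 4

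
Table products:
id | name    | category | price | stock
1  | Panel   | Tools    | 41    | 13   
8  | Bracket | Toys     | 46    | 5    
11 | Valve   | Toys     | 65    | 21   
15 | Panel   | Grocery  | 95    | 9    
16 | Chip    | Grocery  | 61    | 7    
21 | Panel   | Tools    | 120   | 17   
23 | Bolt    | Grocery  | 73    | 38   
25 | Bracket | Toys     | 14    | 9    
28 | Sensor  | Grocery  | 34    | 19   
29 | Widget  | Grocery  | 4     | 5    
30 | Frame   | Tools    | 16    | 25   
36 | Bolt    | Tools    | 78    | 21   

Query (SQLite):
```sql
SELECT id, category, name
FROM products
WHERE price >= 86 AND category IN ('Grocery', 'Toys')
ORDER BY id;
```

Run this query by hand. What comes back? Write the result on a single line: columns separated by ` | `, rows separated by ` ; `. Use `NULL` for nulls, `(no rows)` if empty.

15 | Grocery | Panel

price >= 86: ids {15, 21}
category IN ('Grocery', 'Toys'): ids {8, 11, 15, 16, 23, 25, 28, 29}
Combine with AND.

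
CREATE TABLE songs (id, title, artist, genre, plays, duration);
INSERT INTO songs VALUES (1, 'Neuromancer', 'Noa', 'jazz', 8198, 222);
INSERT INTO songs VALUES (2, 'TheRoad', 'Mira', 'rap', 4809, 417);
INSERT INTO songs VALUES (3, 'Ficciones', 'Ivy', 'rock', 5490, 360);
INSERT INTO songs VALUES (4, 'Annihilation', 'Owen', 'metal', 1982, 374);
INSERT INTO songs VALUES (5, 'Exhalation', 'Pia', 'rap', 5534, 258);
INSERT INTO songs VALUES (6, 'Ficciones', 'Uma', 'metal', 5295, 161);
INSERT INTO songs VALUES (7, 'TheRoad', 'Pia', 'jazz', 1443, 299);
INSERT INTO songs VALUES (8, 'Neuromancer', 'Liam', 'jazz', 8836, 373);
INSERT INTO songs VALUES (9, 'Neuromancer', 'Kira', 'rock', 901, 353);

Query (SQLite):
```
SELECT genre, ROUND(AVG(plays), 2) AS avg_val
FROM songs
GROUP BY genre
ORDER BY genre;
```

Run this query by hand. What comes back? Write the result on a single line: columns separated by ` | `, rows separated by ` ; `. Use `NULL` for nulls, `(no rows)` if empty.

jazz | 6159 ; metal | 3638.5 ; rap | 5171.5 ; rock | 3195.5

Partition songs by genre; compute ROUND(AVG(plays), 2) within each group.
  jazz: ids {1, 7, 8} → ROUND(AVG(plays), 2)=6159
  metal: ids {4, 6} → ROUND(AVG(plays), 2)=3638.5
  rap: ids {2, 5} → ROUND(AVG(plays), 2)=5171.5
  rock: ids {3, 9} → ROUND(AVG(plays), 2)=3195.5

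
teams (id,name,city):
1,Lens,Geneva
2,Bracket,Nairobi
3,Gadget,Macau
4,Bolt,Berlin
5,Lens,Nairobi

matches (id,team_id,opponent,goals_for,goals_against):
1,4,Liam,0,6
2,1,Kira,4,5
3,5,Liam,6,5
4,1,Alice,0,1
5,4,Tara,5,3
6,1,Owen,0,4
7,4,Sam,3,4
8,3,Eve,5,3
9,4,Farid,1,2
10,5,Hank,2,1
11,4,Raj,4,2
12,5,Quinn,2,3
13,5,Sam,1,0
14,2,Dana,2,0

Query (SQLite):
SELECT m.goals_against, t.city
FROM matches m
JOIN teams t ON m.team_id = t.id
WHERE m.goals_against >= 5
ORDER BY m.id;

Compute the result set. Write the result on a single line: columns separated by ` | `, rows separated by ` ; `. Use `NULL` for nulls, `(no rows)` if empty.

Each matches row matches the teams row where team_id = teams.id.
Then keep rows with m.goals_against >= 5.

6 | Berlin ; 5 | Geneva ; 5 | Nairobi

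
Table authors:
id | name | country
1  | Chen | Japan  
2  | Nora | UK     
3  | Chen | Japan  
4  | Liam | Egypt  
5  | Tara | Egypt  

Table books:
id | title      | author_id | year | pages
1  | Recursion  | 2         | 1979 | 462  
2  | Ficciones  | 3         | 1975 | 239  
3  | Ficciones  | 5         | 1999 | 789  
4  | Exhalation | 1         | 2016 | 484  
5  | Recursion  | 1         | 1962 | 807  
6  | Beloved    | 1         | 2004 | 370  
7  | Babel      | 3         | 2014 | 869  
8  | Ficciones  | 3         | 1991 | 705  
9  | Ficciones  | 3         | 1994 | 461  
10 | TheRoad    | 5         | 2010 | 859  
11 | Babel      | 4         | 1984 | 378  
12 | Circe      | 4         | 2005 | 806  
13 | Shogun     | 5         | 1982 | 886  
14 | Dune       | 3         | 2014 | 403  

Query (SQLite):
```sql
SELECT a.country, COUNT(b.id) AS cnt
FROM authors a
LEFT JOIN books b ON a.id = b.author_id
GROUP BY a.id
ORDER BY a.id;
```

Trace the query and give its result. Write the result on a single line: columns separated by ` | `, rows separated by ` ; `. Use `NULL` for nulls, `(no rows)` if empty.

LEFT JOIN keeps every authors row; unmatched ones get NULL for books columns.
Group by authors.id and compute COUNT(b.id). COUNT(col) of an all-NULL group is 0.
  1: ids {4, 5, 6} → COUNT(b.id)=3
  2: ids {1} → COUNT(b.id)=1
  3: ids {2, 7, 8, 9, 14} → COUNT(b.id)=5
  4: ids {11, 12} → COUNT(b.id)=2
  5: ids {3, 10, 13} → COUNT(b.id)=3

Japan | 3 ; UK | 1 ; Japan | 5 ; Egypt | 2 ; Egypt | 3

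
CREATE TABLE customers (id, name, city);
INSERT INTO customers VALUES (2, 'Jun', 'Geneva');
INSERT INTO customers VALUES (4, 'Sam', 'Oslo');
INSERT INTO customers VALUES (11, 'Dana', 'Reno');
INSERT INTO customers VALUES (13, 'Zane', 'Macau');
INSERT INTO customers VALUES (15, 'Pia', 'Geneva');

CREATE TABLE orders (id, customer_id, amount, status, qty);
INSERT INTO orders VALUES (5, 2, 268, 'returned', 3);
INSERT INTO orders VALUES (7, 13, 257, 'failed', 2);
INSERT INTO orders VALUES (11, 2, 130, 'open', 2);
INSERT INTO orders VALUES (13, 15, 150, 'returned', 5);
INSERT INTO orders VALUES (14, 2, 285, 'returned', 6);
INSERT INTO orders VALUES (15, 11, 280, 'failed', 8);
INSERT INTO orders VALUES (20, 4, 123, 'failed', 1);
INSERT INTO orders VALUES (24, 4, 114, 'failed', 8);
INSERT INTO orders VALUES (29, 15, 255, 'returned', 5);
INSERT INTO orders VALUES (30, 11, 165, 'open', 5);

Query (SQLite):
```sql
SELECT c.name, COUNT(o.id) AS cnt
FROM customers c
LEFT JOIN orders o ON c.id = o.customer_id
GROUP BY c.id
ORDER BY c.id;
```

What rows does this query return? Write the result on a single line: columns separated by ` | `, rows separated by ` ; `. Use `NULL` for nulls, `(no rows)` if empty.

LEFT JOIN keeps every customers row; unmatched ones get NULL for orders columns.
Group by customers.id and compute COUNT(o.id). COUNT(col) of an all-NULL group is 0.
  2: ids {5, 11, 14} → COUNT(o.id)=3
  4: ids {20, 24} → COUNT(o.id)=2
  11: ids {15, 30} → COUNT(o.id)=2
  13: ids {7} → COUNT(o.id)=1
  15: ids {13, 29} → COUNT(o.id)=2

Jun | 3 ; Sam | 2 ; Dana | 2 ; Zane | 1 ; Pia | 2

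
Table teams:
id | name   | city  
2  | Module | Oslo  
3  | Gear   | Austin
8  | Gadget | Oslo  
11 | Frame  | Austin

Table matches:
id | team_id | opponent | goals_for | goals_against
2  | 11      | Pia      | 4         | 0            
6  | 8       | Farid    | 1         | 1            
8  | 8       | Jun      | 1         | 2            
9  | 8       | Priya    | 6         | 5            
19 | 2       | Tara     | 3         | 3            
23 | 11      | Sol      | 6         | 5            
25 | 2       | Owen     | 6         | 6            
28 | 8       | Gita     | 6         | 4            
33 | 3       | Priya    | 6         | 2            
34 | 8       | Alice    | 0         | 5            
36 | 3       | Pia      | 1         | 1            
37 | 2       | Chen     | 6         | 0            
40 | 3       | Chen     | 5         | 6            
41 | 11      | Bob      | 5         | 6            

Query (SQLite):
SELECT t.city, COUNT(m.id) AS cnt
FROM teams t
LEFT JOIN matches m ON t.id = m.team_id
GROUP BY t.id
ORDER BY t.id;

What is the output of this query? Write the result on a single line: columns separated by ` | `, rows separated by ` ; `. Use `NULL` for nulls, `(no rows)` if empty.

LEFT JOIN keeps every teams row; unmatched ones get NULL for matches columns.
Group by teams.id and compute COUNT(m.id). COUNT(col) of an all-NULL group is 0.
  2: ids {19, 25, 37} → COUNT(m.id)=3
  3: ids {33, 36, 40} → COUNT(m.id)=3
  8: ids {6, 8, 9, 28, 34} → COUNT(m.id)=5
  11: ids {2, 23, 41} → COUNT(m.id)=3

Oslo | 3 ; Austin | 3 ; Oslo | 5 ; Austin | 3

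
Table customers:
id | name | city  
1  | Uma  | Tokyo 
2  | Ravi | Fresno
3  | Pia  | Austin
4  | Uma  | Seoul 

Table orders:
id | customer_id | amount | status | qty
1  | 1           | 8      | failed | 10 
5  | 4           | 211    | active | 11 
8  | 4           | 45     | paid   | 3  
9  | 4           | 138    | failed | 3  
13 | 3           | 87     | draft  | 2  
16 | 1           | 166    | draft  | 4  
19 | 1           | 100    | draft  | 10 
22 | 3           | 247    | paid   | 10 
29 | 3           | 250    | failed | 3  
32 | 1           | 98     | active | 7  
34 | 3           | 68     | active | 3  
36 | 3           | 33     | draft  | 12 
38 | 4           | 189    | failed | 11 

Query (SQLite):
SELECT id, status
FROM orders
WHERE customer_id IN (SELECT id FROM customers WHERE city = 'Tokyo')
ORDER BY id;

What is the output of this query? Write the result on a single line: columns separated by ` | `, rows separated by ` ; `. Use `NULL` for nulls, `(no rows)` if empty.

Inner query: customers.id where city = 'Tokyo'.
Outer: keep orders rows whose customer_id is in that set.
Inner query → {1}

1 | failed ; 16 | draft ; 19 | draft ; 32 | active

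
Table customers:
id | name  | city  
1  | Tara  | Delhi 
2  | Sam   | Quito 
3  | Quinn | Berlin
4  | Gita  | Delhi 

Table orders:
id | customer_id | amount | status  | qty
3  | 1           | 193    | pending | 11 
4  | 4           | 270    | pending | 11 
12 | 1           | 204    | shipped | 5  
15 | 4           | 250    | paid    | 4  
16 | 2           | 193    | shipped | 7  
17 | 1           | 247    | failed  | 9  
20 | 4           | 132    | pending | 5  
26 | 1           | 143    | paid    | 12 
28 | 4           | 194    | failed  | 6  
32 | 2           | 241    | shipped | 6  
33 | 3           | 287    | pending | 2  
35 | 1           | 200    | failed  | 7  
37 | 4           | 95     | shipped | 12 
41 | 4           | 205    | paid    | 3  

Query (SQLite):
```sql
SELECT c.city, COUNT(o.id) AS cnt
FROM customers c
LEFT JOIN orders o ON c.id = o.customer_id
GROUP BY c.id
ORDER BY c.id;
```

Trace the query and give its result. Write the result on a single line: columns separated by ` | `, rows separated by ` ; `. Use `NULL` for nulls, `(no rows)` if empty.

LEFT JOIN keeps every customers row; unmatched ones get NULL for orders columns.
Group by customers.id and compute COUNT(o.id). COUNT(col) of an all-NULL group is 0.
  1: ids {3, 12, 17, 26, 35} → COUNT(o.id)=5
  2: ids {16, 32} → COUNT(o.id)=2
  3: ids {33} → COUNT(o.id)=1
  4: ids {4, 15, 20, 28, 37, 41} → COUNT(o.id)=6

Delhi | 5 ; Quito | 2 ; Berlin | 1 ; Delhi | 6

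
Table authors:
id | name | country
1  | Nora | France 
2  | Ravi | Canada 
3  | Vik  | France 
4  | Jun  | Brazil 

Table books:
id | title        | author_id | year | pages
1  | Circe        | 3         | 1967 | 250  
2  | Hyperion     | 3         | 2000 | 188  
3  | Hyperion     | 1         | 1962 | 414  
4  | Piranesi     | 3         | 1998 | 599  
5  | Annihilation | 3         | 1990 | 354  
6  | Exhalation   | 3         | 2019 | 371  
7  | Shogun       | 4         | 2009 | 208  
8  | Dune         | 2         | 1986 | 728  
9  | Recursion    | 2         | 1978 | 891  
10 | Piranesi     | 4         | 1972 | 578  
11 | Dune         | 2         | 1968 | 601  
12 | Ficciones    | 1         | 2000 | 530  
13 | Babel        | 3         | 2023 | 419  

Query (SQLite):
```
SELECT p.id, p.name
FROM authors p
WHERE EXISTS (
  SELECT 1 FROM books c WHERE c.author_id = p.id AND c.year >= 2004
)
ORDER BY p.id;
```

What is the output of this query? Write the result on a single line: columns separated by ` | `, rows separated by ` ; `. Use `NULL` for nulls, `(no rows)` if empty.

For each authors row, check whether any books with matching author_id has year >= 2004.
Keep rows where that is true.

3 | Vik ; 4 | Jun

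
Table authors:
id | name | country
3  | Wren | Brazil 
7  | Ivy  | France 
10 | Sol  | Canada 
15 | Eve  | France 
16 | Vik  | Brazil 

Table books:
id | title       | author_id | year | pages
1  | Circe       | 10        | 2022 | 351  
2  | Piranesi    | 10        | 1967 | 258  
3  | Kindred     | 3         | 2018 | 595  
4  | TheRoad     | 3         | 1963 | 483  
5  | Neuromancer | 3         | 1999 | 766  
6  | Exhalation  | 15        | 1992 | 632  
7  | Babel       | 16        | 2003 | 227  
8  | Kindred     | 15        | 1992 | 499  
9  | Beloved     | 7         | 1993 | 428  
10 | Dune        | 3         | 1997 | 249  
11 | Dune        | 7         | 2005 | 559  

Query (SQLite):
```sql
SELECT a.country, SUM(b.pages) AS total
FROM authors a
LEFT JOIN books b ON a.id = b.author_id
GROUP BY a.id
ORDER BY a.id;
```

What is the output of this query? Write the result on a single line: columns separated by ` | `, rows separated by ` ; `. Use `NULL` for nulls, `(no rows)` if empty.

Brazil | 2093 ; France | 987 ; Canada | 609 ; France | 1131 ; Brazil | 227

LEFT JOIN keeps every authors row; unmatched ones get NULL for books columns.
Group by authors.id and compute SUM(b.pages). SUM over an all-NULL group is NULL.
  3: ids {3, 4, 5, 10} → SUM(b.pages)=2093
  7: ids {9, 11} → SUM(b.pages)=987
  10: ids {1, 2} → SUM(b.pages)=609
  15: ids {6, 8} → SUM(b.pages)=1131
  16: ids {7} → SUM(b.pages)=227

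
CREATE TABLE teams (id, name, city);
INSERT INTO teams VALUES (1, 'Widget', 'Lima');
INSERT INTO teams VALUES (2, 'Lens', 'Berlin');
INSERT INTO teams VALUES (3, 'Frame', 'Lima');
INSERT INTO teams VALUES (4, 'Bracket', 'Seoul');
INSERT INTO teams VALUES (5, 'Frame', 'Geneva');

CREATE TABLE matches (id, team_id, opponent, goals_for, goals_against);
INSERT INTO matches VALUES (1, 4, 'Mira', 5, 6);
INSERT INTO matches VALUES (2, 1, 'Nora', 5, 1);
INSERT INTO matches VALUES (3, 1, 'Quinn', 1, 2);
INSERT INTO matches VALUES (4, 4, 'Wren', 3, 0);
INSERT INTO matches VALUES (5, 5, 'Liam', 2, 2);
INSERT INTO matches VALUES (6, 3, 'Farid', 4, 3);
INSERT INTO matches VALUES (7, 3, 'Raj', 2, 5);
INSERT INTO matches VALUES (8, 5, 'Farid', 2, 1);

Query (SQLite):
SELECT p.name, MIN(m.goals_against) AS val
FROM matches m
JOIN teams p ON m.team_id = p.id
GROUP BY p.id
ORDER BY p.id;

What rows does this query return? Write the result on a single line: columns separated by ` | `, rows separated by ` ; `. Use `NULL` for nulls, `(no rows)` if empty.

Join each matches row to its teams via team_id.
Group joined rows by teams.id; compute MIN(m.goals_against) per group.
  1: ids {2, 3} → MIN(m.goals_against)=1
  3: ids {6, 7} → MIN(m.goals_against)=3
  4: ids {1, 4} → MIN(m.goals_against)=0
  5: ids {5, 8} → MIN(m.goals_against)=1

Widget | 1 ; Frame | 3 ; Bracket | 0 ; Frame | 1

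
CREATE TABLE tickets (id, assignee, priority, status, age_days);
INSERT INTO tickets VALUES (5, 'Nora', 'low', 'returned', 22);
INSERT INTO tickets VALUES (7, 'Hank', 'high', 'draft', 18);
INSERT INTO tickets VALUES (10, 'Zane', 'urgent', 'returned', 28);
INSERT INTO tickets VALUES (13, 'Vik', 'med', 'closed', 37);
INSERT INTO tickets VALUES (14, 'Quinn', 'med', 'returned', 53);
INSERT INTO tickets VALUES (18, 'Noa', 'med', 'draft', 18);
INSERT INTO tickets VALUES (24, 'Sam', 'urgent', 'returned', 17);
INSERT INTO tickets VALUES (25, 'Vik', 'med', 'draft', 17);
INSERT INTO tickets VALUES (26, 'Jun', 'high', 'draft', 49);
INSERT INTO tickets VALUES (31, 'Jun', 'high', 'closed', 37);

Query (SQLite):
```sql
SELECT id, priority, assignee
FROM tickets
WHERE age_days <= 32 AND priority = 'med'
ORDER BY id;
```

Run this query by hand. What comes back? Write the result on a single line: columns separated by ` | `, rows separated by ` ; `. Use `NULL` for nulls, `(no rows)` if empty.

age_days <= 32: ids {5, 7, 10, 18, 24, 25}
priority = 'med': ids {13, 14, 18, 25}
Combine with AND.

18 | med | Noa ; 25 | med | Vik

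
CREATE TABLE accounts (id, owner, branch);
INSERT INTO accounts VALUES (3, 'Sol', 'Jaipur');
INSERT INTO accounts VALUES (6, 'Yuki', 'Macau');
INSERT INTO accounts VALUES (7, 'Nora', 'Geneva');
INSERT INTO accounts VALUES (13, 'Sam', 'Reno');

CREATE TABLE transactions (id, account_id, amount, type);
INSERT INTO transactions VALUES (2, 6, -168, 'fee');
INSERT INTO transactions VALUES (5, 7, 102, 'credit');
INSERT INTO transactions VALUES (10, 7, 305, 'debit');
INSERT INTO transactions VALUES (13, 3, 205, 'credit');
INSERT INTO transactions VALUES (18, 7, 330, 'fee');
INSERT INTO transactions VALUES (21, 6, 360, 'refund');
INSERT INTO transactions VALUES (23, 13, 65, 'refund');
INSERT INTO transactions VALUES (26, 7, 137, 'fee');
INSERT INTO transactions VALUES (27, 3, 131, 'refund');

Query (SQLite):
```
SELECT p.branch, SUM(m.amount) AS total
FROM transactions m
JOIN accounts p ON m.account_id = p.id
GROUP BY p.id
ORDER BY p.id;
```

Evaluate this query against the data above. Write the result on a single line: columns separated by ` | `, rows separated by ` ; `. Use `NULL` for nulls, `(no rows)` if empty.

Jaipur | 336 ; Macau | 192 ; Geneva | 874 ; Reno | 65

Join each transactions row to its accounts via account_id.
Group joined rows by accounts.id; compute SUM(m.amount) per group.
  3: ids {13, 27} → SUM(m.amount)=336
  6: ids {2, 21} → SUM(m.amount)=192
  7: ids {5, 10, 18, 26} → SUM(m.amount)=874
  13: ids {23} → SUM(m.amount)=65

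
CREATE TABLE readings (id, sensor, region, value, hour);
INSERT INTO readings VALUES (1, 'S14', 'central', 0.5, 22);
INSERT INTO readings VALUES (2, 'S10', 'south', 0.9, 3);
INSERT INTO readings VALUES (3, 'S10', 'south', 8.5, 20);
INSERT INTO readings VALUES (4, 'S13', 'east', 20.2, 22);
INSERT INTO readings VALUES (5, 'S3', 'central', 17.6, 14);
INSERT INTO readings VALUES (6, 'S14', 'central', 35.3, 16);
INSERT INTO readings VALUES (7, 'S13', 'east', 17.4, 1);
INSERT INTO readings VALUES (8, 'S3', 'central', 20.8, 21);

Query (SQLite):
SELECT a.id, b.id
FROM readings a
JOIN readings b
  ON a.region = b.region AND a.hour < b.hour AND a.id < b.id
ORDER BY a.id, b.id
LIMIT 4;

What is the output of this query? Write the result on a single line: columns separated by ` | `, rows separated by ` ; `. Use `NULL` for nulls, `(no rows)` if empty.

Pairs (a,b) with same region, a.hour < b.hour, a.id < b.id.
region groups: central:{1,5,6,8} east:{4,7} south:{2,3}
Ordered by (a.id, b.id); first 4.

2 | 3 ; 5 | 6 ; 5 | 8 ; 6 | 8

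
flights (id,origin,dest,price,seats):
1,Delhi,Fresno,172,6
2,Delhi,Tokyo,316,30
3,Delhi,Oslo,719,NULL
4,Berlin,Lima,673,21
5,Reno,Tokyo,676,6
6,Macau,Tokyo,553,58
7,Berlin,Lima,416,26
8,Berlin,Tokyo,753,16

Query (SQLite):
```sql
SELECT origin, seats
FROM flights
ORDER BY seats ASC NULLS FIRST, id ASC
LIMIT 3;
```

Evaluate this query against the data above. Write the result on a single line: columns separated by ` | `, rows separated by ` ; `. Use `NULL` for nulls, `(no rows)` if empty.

Delhi | NULL ; Delhi | 6 ; Reno | 6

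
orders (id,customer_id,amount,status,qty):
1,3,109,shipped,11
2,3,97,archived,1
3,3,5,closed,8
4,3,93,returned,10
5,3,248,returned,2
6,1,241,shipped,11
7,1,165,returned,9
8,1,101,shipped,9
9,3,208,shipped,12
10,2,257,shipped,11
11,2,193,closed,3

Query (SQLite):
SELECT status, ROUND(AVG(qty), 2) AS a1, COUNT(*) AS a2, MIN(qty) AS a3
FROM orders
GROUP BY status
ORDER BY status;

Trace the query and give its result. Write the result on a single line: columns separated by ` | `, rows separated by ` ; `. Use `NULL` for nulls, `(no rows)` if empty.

archived | 1 | 1 | 1 ; closed | 5.5 | 2 | 3 ; returned | 7 | 3 | 2 ; shipped | 10.8 | 5 | 9

Group orders by status.
Per group compute: ROUND(AVG(qty), 2), COUNT(*), MIN(qty).
  archived: ids {2} → ROUND(AVG(qty), 2)=1, COUNT(*)=1, MIN(qty)=1
  closed: ids {3, 11} → ROUND(AVG(qty), 2)=5.5, COUNT(*)=2, MIN(qty)=3
  returned: ids {4, 5, 7} → ROUND(AVG(qty), 2)=7, COUNT(*)=3, MIN(qty)=2
  shipped: ids {1, 6, 8, 9, 10} → ROUND(AVG(qty), 2)=10.8, COUNT(*)=5, MIN(qty)=9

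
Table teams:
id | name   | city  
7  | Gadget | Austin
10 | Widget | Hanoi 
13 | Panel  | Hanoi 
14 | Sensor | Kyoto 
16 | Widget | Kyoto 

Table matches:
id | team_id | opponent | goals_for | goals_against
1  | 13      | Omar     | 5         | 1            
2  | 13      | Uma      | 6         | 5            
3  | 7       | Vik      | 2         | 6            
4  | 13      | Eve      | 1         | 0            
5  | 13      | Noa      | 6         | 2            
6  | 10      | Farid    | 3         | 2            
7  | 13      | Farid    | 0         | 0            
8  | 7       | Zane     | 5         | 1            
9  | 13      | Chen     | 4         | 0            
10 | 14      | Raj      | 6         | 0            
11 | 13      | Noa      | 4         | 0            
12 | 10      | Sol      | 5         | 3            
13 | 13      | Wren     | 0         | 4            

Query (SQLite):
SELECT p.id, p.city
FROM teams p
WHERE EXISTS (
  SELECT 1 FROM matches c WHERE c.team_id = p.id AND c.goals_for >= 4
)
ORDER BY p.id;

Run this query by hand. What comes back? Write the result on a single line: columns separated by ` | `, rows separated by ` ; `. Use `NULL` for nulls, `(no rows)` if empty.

7 | Austin ; 10 | Hanoi ; 13 | Hanoi ; 14 | Kyoto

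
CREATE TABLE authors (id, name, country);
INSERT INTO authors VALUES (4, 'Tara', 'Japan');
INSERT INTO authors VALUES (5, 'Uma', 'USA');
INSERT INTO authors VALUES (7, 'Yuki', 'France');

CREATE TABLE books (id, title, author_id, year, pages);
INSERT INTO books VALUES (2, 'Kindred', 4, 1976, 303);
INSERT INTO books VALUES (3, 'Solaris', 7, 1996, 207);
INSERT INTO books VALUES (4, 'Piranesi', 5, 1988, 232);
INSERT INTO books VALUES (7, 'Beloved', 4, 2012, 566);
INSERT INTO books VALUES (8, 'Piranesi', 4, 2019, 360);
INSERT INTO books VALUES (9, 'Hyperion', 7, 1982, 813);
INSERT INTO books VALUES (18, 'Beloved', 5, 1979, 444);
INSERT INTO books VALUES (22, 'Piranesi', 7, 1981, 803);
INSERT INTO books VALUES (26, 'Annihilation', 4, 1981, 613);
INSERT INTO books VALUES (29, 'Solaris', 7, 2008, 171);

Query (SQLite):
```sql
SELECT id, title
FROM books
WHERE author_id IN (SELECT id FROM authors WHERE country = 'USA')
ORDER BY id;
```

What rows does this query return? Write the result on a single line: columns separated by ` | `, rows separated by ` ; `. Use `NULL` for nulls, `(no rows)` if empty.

4 | Piranesi ; 18 | Beloved

Inner query: authors.id where country = 'USA'.
Outer: keep books rows whose author_id is in that set.
Inner query → {5}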